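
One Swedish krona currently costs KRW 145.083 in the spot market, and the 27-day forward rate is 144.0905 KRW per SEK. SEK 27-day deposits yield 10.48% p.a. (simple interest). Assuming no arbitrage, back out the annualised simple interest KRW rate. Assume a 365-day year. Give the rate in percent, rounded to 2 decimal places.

T = 27/365 years.
CIP gives F = S · g_KRW/g_SEK, so g_KRW/g_SEK = 144.0905/145.083 = 0.9931591.
The SEK side grows by 1 + 0.1048×27/365 = 1.0077523.
Hence g_KRW = 1.0008584.
(1.0008584 − 1)/T = 0.011604, i.e. 1.16%.

1.16%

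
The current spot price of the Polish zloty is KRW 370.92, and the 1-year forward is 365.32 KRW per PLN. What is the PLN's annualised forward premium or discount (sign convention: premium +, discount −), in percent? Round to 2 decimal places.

-1.51%

T = 1 year.
Period premium: (365.32 − 370.92)/370.92 = -0.0150976.
Per annum: -0.0150976 / 1 = -0.015098 = -1.51%.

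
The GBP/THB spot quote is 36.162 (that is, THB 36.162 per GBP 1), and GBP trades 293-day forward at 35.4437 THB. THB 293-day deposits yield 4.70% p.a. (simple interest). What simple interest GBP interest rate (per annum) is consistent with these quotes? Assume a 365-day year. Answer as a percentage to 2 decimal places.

7.32%

T = 293/365 years.
By CIP, F/S equals the THB-to-GBP growth ratio: 35.4437/36.162 = 0.9801366.
The THB side grows by 1 + 0.0470×293/365 = 1.0377288.
That pins the GBP growth at 1.0587594.
r = (1.0587594 − 1)/(293/365) = 0.073199 → 7.32%.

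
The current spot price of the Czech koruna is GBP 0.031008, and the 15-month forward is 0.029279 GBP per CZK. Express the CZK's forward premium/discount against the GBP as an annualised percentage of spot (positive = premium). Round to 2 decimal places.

T = 15/12 years.
CZK trades forward at -5.57598% vs spot over the period.
Annualise by dividing by T: -0.0557598 / (15/12) = -0.044608 → -4.46%.

-4.46%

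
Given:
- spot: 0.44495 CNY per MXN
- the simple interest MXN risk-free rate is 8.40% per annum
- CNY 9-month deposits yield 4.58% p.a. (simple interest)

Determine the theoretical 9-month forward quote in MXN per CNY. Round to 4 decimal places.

T = 9/12 years.
CNY growth factor: 1 + 0.0458×9/12 = 1.034350.
MXN growth factor: 1 + 0.0840×9/12 = 1.063000.
So F = 0.44495 × 1.034350 / 1.063000 = 0.4329577 (CNY/MXN).
Quoted the other way: 1/0.4329577 = 2.3097 MXN per CNY.

2.3097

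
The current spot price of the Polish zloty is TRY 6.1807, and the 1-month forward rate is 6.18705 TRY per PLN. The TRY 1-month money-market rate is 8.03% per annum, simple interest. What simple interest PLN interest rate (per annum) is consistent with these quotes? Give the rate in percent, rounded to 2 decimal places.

T = 1/12 years.
CIP gives F = S · g_TRY/g_PLN, so g_TRY/g_PLN = 6.18705/6.1807 = 1.0010274.
The TRY side grows by 1 + 0.0803×1/12 = 1.0066917.
So the PLN growth factor = 1.0056585.
r = (1.0056585 − 1)/(1/12) = 0.067902 → 6.79%.

6.79%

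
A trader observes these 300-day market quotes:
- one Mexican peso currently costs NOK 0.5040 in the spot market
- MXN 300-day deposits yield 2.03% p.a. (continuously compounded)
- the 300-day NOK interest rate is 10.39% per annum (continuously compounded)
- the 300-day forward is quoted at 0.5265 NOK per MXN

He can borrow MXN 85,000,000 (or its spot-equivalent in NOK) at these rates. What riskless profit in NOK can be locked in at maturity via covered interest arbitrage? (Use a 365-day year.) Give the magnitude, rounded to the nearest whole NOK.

NOK 1,153,715

T = 300/365 years.
Invest the MXN and cover forward: 85,000,000 × 1.0168249024 × 0.5265 = NOK 45,505,456.44.
Convert at spot and invest in NOK: 85,000,000 × 0.5040 × 1.0891496567 = NOK 46,659,171.29.
The quoted forward undervalues MXN, so borrow MXN, convert to NOK at spot, deposit the NOK at 10.39%, and buy MXN forward at 0.5265 to cover the loan.
Profit = 46,659,171.29 − 45,505,456.44 = NOK 1,153,715.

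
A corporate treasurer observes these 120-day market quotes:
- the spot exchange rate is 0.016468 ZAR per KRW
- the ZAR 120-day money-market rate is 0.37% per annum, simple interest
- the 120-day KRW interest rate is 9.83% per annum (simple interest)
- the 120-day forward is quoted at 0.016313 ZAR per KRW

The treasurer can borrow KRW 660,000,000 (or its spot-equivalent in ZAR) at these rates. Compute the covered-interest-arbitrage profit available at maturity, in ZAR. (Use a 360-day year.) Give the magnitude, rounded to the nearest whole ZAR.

T = 120/360 years.
Invest the KRW and cover forward: 660,000,000 × 1.0327666667 × 0.016313 = ZAR 11,119,364.94.
Convert at spot and invest in ZAR: 660,000,000 × 0.016468 × 1.0012333333 = ZAR 10,882,284.95.
The quoted forward overvalues KRW, so borrow ZAR, buy KRW at spot, deposit the KRW at 9.83%, and sell the proceeds forward at 0.016313.
Profit = 11,119,364.94 − 10,882,284.95 = ZAR 237,080.

ZAR 237,080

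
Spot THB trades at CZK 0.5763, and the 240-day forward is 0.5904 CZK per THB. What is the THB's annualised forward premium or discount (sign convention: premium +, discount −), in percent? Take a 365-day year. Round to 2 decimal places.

T = 240/365 years.
THB trades forward at +2.44664% vs spot over the period.
×(1/T) gives 3.72% p.a.

+3.72%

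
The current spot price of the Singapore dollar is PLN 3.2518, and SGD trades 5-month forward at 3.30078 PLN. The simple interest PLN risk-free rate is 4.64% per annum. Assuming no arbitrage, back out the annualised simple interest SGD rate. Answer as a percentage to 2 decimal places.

1.01%

T = 5/12 years.
F/S = 3.30078/3.2518 = 1.0150624 = (growth of PLN) / (growth of SGD).
PLN growth factor: 1 + 0.0464×5/12 = 1.0193333.
So the SGD growth factor = 1.0042075.
(1.0042075 − 1)/T = 0.010098, i.e. 1.01%.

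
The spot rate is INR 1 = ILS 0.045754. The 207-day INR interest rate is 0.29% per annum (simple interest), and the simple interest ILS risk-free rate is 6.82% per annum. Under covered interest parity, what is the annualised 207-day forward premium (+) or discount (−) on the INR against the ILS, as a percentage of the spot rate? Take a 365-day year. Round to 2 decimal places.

+6.52%

T = 207/365 years.
F = S · g_ILS/g_INR = 0.045754 × 1.0386778/1.0016447 = 0.047445630.
(F − S)/S ÷ T = (0.047445630 − 0.045754)/0.045754/(207/365) = 0.065193 → 6.52%.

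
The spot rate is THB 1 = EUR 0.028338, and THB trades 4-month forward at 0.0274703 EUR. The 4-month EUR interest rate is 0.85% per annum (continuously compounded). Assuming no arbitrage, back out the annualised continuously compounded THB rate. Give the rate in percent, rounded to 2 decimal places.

10.18%

T = 4/12 years.
CIP gives F = S · g_EUR/g_THB, so g_EUR/g_THB = 0.0274703/0.028338 = 0.9693803.
EUR growth factor: e^(0.0085×4/12) = 1.0028374.
So the THB growth factor = 1.0345139.
Take logs: ln 1.0345139 / (4/12) = 0.101795, so 10.18%.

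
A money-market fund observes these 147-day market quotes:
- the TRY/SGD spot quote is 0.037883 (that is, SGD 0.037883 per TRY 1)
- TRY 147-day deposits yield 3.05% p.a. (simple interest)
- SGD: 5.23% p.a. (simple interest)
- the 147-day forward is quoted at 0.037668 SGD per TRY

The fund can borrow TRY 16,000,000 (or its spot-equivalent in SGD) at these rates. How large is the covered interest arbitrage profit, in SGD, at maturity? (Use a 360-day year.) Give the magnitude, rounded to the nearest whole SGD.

SGD 8,878

T = 147/360 years.
Keep in TRY, deliver into the forward: 16,000,000·1.01245417·0.037668 = SGD 610,193.98.
Swap to SGD now, deposit: 16,000,000·0.037883·1.02135583 = SGD 619,072.37.
The quoted forward undervalues TRY, so borrow TRY, convert to SGD at spot, deposit the SGD at 5.23%, and buy TRY forward at 0.037668 to cover the loan.
Profit = 619,072.37 − 610,193.98 = SGD 8,878.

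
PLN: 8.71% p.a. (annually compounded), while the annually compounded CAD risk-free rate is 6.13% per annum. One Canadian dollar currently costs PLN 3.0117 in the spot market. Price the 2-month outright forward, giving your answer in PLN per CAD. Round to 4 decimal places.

T = 2/12 years.
PLN growth factor: (1 + 0.0871)^(2/12) = 1.0140163.
CAD growth factor: (1 + 0.0613)^(2/12) = 1.0099651.
Forward (PLN per CAD) = 3.0117 × 1.0140163 / 1.0099651 = 3.023781.

3.0238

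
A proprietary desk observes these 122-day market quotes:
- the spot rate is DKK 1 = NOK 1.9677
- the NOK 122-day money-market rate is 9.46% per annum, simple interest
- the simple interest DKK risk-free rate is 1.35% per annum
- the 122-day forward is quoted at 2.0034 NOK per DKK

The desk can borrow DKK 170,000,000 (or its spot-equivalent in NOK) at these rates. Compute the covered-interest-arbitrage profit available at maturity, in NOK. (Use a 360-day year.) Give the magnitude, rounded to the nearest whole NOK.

T = 122/360 years.
Invest the DKK and cover forward: 170,000,000 × 1.004575 × 2.0034 = NOK 342,136,144.35.
Convert at spot and invest in NOK: 170,000,000 × 1.9677 × 1.03205888889 = NOK 345,232,986.86.
The quoted forward undervalues DKK, so borrow DKK, convert to NOK at spot, deposit the NOK at 9.46%, and buy DKK forward at 2.0034 to cover the loan.
The gap between the two covered legs is NOK 3,096,843.

NOK 3,096,843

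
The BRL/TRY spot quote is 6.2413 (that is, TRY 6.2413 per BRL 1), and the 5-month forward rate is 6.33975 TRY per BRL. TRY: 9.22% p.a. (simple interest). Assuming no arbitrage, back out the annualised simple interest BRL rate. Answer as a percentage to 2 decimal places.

5.35%

T = 5/12 years.
F/S = 6.33975/6.2413 = 1.0157740 = (growth of TRY) / (growth of BRL).
TRY growth factor: 1 + 0.0922×5/12 = 1.0384167.
Hence g_BRL = 1.0222911.
r = (1.0222911 − 1)/(5/12) = 0.053499 → 5.35%.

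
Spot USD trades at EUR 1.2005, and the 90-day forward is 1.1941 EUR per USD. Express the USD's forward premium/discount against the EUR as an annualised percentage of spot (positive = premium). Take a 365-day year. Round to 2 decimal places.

T = 90/365 years.
USD trades forward at -0.53311% vs spot over the period.
Annualise by dividing by T: -0.0053311 / (90/365) = -0.021621 → -2.16%.

-2.16%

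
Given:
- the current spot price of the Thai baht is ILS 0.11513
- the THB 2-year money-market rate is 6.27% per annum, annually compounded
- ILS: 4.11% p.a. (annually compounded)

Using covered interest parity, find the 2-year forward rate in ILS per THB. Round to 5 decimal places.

T = 2 years.
ILS accumulates by (1 + 0.0411)^2 = 1.0838892.
THB accumulates by (1 + 0.0627)^2 = 1.1293313.
Forward (ILS per THB) = 0.11513 × 1.0838892 / 1.1293313 = 0.1104974.

0.11050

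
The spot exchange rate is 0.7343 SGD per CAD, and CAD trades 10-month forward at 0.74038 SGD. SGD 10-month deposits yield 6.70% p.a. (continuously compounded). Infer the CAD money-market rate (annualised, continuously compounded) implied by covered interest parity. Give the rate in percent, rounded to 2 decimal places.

T = 10/12 years.
CIP gives F = S · g_SGD/g_CAD, so g_SGD/g_CAD = 0.74038/0.7343 = 1.0082800.
SGD growth factor: e^(0.0670×10/12) = 1.0574214.
That pins the CAD growth at 1.0487379.
Take logs: ln 1.0487379 / (10/12) = 0.057105, so 5.71%.

5.71%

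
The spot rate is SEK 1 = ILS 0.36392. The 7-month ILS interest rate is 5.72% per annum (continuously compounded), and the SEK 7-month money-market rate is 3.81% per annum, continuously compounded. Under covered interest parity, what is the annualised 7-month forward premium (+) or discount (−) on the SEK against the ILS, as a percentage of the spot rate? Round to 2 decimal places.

+1.92%

T = 7/12 years.
No-arbitrage forward: 0.36392 × 1.0339296 / 1.0224738 = 0.36799736 ILS/SEK.
(F − S)/S ÷ T = (0.36799736 − 0.36392)/0.36392/(7/12) = 0.019207 → 1.92%.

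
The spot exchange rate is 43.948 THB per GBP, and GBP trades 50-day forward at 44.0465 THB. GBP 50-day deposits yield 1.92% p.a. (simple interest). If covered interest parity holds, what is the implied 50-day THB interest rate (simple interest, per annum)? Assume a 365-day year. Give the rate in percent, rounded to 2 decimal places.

3.56%

T = 50/365 years.
By CIP, F/S equals the THB-to-GBP growth ratio: 44.0465/43.948 = 1.0022413.
The GBP side grows by 1 + 0.0192×50/365 = 1.0026301.
Hence g_THB = 1.0048773.
r = (1.0048773 − 1)/(50/365) = 0.035604 → 3.56%.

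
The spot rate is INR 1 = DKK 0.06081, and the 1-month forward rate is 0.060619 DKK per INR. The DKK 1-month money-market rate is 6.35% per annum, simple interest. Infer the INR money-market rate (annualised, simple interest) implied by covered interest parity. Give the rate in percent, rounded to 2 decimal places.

T = 1/12 years.
F/S = 0.060619/0.06081 = 0.9968591 = (growth of DKK) / (growth of INR).
DKK growth factor: 1 + 0.0635×1/12 = 1.0052917.
That pins the INR growth at 1.0084592.
r = (1.0084592 − 1)/(1/12) = 0.101510 → 10.15%.

10.15%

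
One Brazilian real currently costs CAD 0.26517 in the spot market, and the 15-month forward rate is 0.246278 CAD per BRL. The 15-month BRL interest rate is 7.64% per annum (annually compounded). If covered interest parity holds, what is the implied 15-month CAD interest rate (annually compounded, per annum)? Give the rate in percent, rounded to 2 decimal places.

1.46%

T = 15/12 years.
F/S = 0.246278/0.26517 = 0.9287551 = (growth of CAD) / (growth of BRL).
The BRL side grows by (1 + 0.0764)^(15/12) = 1.0963952.
Hence g_CAD = 1.0182826.
Annualise: 1.0182826^(12/15) − 1 = 0.014600 = 1.46%.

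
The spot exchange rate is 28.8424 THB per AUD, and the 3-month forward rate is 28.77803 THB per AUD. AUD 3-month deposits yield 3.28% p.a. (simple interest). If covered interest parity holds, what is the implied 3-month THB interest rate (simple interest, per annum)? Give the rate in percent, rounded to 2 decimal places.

T = 3/12 years.
By CIP, F/S equals the THB-to-AUD growth ratio: 28.77803/28.8424 = 0.9977682.
The AUD side grows by 1 + 0.0328×3/12 = 1.008200.
Hence g_THB = 1.0059499.
r = (1.0059499 − 1)/(3/12) = 0.023800 → 2.38%.

2.38%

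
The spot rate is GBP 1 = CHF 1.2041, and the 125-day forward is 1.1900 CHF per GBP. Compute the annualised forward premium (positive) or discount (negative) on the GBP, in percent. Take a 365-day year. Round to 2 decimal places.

T = 125/365 years.
GBP trades forward at -1.17100% vs spot over the period.
×(1/T) gives -3.42% p.a.

-3.42%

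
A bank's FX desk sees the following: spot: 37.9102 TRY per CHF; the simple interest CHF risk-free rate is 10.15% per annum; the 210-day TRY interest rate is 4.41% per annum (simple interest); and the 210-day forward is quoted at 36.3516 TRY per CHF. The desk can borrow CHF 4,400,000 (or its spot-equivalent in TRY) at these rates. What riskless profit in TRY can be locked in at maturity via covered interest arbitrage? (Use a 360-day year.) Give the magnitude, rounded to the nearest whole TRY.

TRY 1,678,698

T = 210/360 years.
Keep in CHF, deliver into the forward: 4,400,000·1.05920833333·36.3516 = TRY 169,417,237.66.
Swap to TRY now, deposit: 4,400,000·37.9102·1.025725 = TRY 171,095,935.54.
The quoted forward undervalues CHF, so borrow CHF, convert to TRY at spot, deposit the TRY at 4.41%, and buy CHF forward at 36.3516 to cover the loan.
Profit = 171,095,935.54 − 169,417,237.66 = TRY 1,678,698.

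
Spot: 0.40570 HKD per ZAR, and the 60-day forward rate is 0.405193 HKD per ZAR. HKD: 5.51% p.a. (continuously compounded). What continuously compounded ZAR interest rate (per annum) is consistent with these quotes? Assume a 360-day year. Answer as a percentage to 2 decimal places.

6.26%

T = 60/360 years.
CIP gives F = S · g_HKD/g_ZAR, so g_HKD/g_ZAR = 0.405193/0.4057 = 0.9987503.
The HKD side grows by e^(0.0551×60/360) = 1.0092256.
So the ZAR growth factor = 1.0104884.
r = ln(1.0104884)/(60/360) = 0.062603 → 6.26%.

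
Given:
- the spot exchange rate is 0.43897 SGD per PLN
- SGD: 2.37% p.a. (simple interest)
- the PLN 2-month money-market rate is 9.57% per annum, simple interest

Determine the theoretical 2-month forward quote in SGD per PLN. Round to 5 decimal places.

0.43379

T = 2/12 years.
SGD growth factor: 1 + 0.0237×2/12 = 1.003950.
Growth of 1 PLN over T: 1 + 0.0957×2/12 = 1.015950.
Forward (SGD per PLN) = 0.43897 × 1.003950 / 1.015950 = 0.4337851.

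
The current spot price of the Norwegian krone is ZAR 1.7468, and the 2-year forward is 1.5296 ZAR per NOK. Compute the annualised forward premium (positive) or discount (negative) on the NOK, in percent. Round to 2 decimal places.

T = 2 years.
NOK trades forward at -12.43417% vs spot over the period.
Per annum: -0.1243417 / 2 = -0.062171 = -6.22%.

-6.22%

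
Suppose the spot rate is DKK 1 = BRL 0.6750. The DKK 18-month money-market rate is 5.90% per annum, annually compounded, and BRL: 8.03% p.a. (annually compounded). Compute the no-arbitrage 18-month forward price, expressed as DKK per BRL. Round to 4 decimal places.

T = 18/12 years.
BRL growth factor: (1 + 0.0803)^(18/12) = 1.1228366.
DKK accumulates by (1 + 0.0590)^(18/12) = 1.0897928.
So F = 0.675 × 1.1228366 / 1.0897928 = 0.6954668 (BRL/DKK).
Quoted the other way: 1/0.6954668 = 1.4379 DKK per BRL.

1.4379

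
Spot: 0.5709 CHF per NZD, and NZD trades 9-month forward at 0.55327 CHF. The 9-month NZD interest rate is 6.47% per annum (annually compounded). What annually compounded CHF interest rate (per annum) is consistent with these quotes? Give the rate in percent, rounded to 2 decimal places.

T = 9/12 years.
CIP gives F = S · g_CHF/g_NZD, so g_CHF/g_NZD = 0.55327/0.5709 = 0.9691189.
NZD growth factor: (1 + 0.0647)^(9/12) = 1.0481428.
That pins the CHF growth at 1.015775.
r = 1.015775^(12/9) − 1 = 0.021088 → 2.11%.

2.11%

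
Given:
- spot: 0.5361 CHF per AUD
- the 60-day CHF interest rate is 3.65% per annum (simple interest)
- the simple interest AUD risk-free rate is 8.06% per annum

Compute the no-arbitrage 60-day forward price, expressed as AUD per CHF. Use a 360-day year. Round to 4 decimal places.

1.8790

T = 60/360 years.
CHF growth factor: 1 + 0.0365×60/360 = 1.0060833.
AUD accumulates by 1 + 0.0806×60/360 = 1.0134333.
CIP: F = S · (grow CHF)/(grow AUD) = 0.5361 × 1.0060833/1.0134333 = 0.5322119 CHF per AUD.
Quoted the other way: 1/0.5322119 = 1.8790 AUD per CHF.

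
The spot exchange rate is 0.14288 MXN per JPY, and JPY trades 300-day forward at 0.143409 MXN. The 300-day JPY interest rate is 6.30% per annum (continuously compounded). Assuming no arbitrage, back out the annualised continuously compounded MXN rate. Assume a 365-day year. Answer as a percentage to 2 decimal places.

6.75%

T = 300/365 years.
CIP gives F = S · g_MXN/g_JPY, so g_MXN/g_JPY = 0.143409/0.14288 = 1.0037024.
JPY growth factor: e^(0.0630×300/365) = 1.0531449.
So the MXN growth factor = 1.0570441.
r = ln(1.0570441)/(300/365) = 0.067496 → 6.75%.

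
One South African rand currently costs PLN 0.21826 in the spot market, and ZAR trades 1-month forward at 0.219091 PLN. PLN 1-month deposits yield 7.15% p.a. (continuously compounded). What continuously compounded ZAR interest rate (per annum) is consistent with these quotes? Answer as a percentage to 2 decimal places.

2.59%

T = 1/12 years.
CIP gives F = S · g_PLN/g_ZAR, so g_PLN/g_ZAR = 0.219091/0.21826 = 1.0038074.
The PLN side grows by e^(0.0715×1/12) = 1.0059761.
That pins the ZAR growth at 1.0021605.
r = ln(1.0021605)/(1/12) = 0.025898 → 2.59%.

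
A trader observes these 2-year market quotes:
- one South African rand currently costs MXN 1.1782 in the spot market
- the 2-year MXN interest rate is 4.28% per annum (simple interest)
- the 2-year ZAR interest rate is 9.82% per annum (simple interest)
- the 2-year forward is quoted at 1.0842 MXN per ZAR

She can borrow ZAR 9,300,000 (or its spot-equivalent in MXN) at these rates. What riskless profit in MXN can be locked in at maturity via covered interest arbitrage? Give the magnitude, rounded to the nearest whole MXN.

MXN 168,172

T = 2 years.
Keep in ZAR, deliver into the forward: 9,300,000·1.196400·1.0842 = MXN 12,063,372.98.
Swap to MXN now, deposit: 9,300,000·1.1782·1.085600 = MXN 11,895,201.46.
The quoted forward overvalues ZAR, so borrow MXN, buy ZAR at spot, deposit the ZAR at 9.82%, and sell the proceeds forward at 1.0842.
The gap between the two covered legs is MXN 168,172.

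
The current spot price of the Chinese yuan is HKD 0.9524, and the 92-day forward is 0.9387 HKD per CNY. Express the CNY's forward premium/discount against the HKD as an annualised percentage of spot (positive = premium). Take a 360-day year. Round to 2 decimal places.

-5.63%

T = 92/360 years.
CNY trades forward at -1.43847% vs spot over the period.
Annualise by dividing by T: -0.0143847 / (92/360) = -0.056288 → -5.63%.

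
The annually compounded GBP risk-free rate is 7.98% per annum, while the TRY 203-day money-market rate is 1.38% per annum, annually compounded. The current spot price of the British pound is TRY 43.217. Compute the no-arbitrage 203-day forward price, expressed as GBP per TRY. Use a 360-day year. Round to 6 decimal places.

T = 203/360 years.
TRY accumulates by (1 + 0.0138)^(203/360) = 1.0077584.
GBP accumulates by (1 + 0.0798)^(203/360) = 1.0442439.
So F = 43.217 × 1.0077584 / 1.0442439 = 41.70701 (TRY/GBP).
Quoted the other way: 1/41.70701 = 0.023977 GBP per TRY.

0.023977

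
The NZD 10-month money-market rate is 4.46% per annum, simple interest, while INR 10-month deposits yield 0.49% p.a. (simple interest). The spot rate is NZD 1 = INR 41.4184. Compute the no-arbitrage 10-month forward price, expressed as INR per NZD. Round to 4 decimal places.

T = 10/12 years.
Growth of 1 INR over T: 1 + 0.0049×10/12 = 1.00408333.
Growth of 1 NZD over T: 1 + 0.0446×10/12 = 1.03716667.
CIP: F = S · (grow INR)/(grow NZD) = 41.4184 × 1.00408333/1.03716667 = 40.097244 INR per NZD.

40.0972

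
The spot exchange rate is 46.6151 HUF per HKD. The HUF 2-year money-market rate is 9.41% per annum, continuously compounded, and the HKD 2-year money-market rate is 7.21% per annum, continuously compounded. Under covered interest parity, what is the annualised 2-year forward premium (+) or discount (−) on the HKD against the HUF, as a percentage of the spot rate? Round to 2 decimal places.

T = 2 years.
F = S · g_HUF/g_HKD = 46.6151 × 1.2070749/1.1551151 = 48.7119571.
(F − S)/S ÷ T = (48.7119571 − 46.6151)/46.6151/2 = 0.022491 → 2.25%.

+2.25%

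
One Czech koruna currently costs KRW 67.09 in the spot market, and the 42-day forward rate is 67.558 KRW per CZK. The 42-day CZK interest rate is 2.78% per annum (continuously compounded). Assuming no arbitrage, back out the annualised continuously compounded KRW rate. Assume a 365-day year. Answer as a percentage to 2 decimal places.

T = 42/365 years.
By CIP, F/S equals the KRW-to-CZK growth ratio: 67.558/67.09 = 1.0069757.
CZK growth factor: e^(0.0278×42/365) = 1.003204.
So the KRW growth factor = 1.0102021.
r = ln(1.0102021)/(42/365) = 0.088212 → 8.82%.

8.82%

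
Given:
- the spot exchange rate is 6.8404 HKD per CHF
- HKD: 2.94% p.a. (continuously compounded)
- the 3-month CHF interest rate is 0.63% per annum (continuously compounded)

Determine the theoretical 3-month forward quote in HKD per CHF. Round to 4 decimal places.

T = 3/12 years.
HKD growth factor: e^(0.0294×3/12) = 1.0073771.
CHF accumulates by e^(0.0063×3/12) = 1.0015762.
CIP: F = S · (grow HKD)/(grow CHF) = 6.8404 × 1.0073771/1.0015762 = 6.880018 HKD per CHF.

6.8800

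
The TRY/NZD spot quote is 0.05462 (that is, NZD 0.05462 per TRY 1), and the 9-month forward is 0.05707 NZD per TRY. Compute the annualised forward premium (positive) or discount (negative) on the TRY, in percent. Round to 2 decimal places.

T = 9/12 years.
Period premium: (0.05707 − 0.05462)/0.05462 = 0.0448554.
Annualise by dividing by T: 0.0448554 / (9/12) = 0.059807 → 5.98%.

+5.98%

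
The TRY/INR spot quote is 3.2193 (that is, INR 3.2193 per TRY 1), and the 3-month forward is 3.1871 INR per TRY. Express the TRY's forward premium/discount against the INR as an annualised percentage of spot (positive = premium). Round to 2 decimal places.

T = 3/12 years.
Period premium: (3.1871 − 3.2193)/3.2193 = -0.0100022.
Per annum: -0.0100022 / (3/12) = -0.040009 = -4.00%.

-4.00%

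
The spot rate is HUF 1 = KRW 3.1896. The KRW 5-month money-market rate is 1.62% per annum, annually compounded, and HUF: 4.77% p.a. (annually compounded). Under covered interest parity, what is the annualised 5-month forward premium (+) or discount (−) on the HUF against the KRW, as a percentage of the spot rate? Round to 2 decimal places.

T = 5/12 years.
F = S · g_KRW/g_HUF = 3.1896 × 1.0067184/1.0196052 = 3.1492866.
(F − S)/S ÷ T = (3.1492866 − 3.1896)/3.1896/(5/12) = -0.030334 → -3.03%.

-3.03%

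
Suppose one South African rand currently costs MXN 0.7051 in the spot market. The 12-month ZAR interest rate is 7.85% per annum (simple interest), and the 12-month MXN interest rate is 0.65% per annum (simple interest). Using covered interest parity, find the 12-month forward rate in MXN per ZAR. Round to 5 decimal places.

T = 1 year.
MXN accumulates by 1 + 0.0065×1 = 1.006500.
ZAR accumulates by 1 + 0.0785×1 = 1.078500.
CIP: F = S · (grow MXN)/(grow ZAR) = 0.7051 × 1.006500/1.078500 = 0.6580280 MXN per ZAR.

0.65803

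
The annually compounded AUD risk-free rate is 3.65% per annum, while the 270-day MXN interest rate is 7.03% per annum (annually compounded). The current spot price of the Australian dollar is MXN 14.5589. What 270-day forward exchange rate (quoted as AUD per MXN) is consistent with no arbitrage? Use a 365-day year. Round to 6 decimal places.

T = 270/365 years.
MXN growth factor: (1 + 0.0703)^(270/365) = 1.0515405.
AUD accumulates by (1 + 0.0365)^(270/365) = 1.0268737.
So F = 14.5589 × 1.0515405 / 1.0268737 = 14.90862 (MXN/AUD).
Invert for AUD per MXN: 1 / 14.90862 = 0.067075.

0.067075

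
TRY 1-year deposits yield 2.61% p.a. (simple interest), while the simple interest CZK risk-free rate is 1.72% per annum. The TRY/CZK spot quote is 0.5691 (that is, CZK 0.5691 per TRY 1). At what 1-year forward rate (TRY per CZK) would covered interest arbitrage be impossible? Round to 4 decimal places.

T = 1 year.
Growth of 1 CZK over T: 1 + 0.0172×1 = 1.017200.
TRY accumulates by 1 + 0.0261×1 = 1.026100.
So F = 0.5691 × 1.017200 / 1.026100 = 0.5641638 (CZK/TRY).
Quoted the other way: 1/0.5641638 = 1.7725 TRY per CZK.

1.7725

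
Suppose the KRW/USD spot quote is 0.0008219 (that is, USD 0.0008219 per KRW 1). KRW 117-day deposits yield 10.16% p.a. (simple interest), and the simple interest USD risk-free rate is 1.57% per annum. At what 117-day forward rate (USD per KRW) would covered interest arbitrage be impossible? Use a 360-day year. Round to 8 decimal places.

0.00079969

T = 117/360 years.
Growth of 1 USD over T: 1 + 0.0157×117/360 = 1.0051025.
Growth of 1 KRW over T: 1 + 0.1016×117/360 = 1.033020.
CIP: F = S · (grow USD)/(grow KRW) = 0.0008219 × 1.0051025/1.033020 = 0.0007996880 USD per KRW.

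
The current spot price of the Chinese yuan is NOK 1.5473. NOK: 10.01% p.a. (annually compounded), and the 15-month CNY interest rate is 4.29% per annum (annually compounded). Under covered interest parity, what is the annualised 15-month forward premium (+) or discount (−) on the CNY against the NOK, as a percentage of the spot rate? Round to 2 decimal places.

T = 15/12 years.
F = S · g_NOK/g_CNY = 1.5473 × 1.1266531/1.0539095 = 1.6540987.
Annualised premium = (F − S)/S × (1/T) = (1.6540987 − 1.5473)/1.5473 ÷ (15/12) = 5.52%.

+5.52%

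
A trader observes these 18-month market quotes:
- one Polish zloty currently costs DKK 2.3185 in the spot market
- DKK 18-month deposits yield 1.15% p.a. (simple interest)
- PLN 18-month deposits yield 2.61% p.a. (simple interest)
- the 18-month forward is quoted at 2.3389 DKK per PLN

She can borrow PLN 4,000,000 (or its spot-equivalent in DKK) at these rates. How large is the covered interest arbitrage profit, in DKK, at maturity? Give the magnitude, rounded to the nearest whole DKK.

DKK 287,895

T = 18/12 years.
Keep in PLN, deliver into the forward: 4,000,000·1.039150·2.3389 = DKK 9,721,871.74.
Swap to DKK now, deposit: 4,000,000·2.3185·1.017250 = DKK 9,433,976.50.
The quoted forward overvalues PLN, so borrow DKK, buy PLN at spot, deposit the PLN at 2.61%, and sell the proceeds forward at 2.3389.
The gap between the two covered legs is DKK 287,895.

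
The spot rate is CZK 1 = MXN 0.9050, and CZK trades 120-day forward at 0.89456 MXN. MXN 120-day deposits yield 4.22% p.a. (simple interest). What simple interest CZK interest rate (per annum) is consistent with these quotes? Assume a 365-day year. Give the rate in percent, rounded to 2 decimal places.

7.82%

T = 120/365 years.
F/S = 0.89456/0.905 = 0.9884641 = (growth of MXN) / (growth of CZK).
The MXN side grows by 1 + 0.0422×120/365 = 1.013874.
So the CZK growth factor = 1.0257064.
(1.0257064 − 1)/T = 0.078190, i.e. 7.82%.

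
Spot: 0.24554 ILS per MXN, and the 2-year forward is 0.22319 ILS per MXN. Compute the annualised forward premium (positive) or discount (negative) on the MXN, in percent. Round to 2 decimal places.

-4.55%

T = 2 years.
Period premium: (0.22319 − 0.24554)/0.24554 = -0.0910239.
Per annum: -0.0910239 / 2 = -0.045512 = -4.55%.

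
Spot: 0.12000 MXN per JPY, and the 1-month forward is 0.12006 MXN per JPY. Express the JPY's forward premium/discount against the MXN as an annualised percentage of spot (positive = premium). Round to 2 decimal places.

T = 1/12 years.
JPY trades forward at +0.05000% vs spot over the period.
×(1/T) gives 0.60% p.a.

+0.60%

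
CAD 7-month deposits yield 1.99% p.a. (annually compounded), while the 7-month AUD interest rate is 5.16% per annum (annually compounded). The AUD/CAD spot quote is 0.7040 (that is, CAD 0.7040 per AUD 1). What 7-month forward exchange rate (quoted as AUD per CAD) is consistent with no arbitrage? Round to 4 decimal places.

1.4460

T = 7/12 years.
Growth of 1 CAD over T: (1 + 0.0199)^(7/12) = 1.0115607.
AUD accumulates by (1 + 0.0516)^(7/12) = 1.0297841.
CIP: F = S · (grow CAD)/(grow AUD) = 0.704 × 1.0115607/1.0297841 = 0.6915418 CAD per AUD.
Quoted the other way: 1/0.6915418 = 1.4460 AUD per CAD.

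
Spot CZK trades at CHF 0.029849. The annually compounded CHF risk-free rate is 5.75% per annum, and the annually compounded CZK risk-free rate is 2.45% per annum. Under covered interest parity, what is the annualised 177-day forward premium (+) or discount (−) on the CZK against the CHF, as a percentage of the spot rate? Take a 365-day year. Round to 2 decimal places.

T = 177/365 years.
CIP forward (CHF per CZK) = 0.029849 × 1.0274822/1.0118068 = 0.030311435.
Annualised premium = (F − S)/S × (1/T) = (0.030311435 − 0.029849)/0.029849 ÷ (177/365) = 3.19%.

+3.19%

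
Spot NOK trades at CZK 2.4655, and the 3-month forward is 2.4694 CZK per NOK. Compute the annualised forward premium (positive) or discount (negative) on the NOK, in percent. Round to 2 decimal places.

+0.63%

T = 3/12 years.
Period premium: (2.4694 − 2.4655)/2.4655 = 0.0015818.
Per annum: 0.0015818 / (3/12) = 0.006327 = 0.63%.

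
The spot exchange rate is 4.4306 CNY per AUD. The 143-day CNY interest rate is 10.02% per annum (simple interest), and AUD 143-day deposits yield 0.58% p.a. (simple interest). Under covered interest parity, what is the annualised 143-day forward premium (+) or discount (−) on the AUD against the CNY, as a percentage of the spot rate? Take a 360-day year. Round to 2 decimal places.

T = 143/360 years.
F = S · g_CNY/g_AUD = 4.4306 × 1.0398017/1.0023039 = 4.5963559.
Annualised premium = (F − S)/S × (1/T) = (4.5963559 − 4.4306)/4.4306 ÷ (143/360) = 9.42%.

+9.42%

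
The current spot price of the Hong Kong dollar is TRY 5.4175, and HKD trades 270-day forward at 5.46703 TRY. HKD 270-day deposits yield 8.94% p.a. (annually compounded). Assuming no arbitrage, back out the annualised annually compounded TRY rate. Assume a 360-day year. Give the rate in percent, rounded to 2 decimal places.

10.27%

T = 270/360 years.
CIP gives F = S · g_TRY/g_HKD, so g_TRY/g_HKD = 5.46703/5.4175 = 1.0091426.
The HKD side grows by (1 + 0.0894)^(270/360) = 1.0663273.
So the TRY growth factor = 1.0760763.
Annualise: 1.0760763^(360/270) − 1 = 0.102700 = 10.27%.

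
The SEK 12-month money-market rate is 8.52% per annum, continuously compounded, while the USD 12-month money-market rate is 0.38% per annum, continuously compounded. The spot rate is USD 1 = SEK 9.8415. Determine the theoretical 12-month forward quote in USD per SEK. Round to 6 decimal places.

T = 1 year.
SEK growth factor: e^(0.0852×1) = 1.0889348.
USD accumulates by e^(0.0038×1) = 1.0038072.
CIP: F = S · (grow SEK)/(grow USD) = 9.8415 × 1.0889348/1.0038072 = 10.67611 SEK per USD.
Quoted the other way: 1/10.67611 = 0.093667 USD per SEK.

0.093667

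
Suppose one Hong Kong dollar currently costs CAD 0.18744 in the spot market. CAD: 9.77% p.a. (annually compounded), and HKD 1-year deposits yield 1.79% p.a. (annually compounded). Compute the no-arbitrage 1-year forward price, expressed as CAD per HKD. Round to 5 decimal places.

0.20213

T = 1 year.
CAD accumulates by (1 + 0.0977)^1 = 1.097700.
HKD accumulates by (1 + 0.0179)^1 = 1.017900.
CIP: F = S · (grow CAD)/(grow HKD) = 0.18744 × 1.097700/1.017900 = 0.2021347 CAD per HKD.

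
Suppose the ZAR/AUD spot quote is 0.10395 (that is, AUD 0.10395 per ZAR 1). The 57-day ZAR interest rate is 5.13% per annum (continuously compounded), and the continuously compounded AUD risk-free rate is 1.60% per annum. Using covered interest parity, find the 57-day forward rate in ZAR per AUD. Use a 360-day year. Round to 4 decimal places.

T = 57/360 years.
Growth of 1 AUD over T: e^(0.0160×57/360) = 1.0025365.
ZAR growth factor: e^(0.0513×57/360) = 1.0081556.
Forward (AUD per ZAR) = 0.10395 × 1.0025365 / 1.0081556 = 0.1033706.
Invert for ZAR per AUD: 1 / 0.1033706 = 9.6739.

9.6739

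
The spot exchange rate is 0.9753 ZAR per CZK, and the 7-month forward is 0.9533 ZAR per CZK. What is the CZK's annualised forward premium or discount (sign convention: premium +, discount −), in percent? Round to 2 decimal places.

-3.87%

T = 7/12 years.
Period premium: (0.9533 − 0.9753)/0.9753 = -0.0225572.
Per annum: -0.0225572 / (7/12) = -0.038669 = -3.87%.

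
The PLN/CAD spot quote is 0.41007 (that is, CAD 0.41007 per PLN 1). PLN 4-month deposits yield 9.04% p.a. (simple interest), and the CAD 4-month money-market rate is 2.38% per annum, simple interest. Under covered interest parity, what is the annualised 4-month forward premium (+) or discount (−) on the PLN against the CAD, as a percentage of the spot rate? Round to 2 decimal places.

T = 4/12 years.
No-arbitrage forward: 0.41007 × 1.0079333 / 1.0301333 = 0.40123274 CAD/PLN.
(F − S)/S ÷ T = (0.40123274 − 0.41007)/0.41007/(4/12) = -0.064652 → -6.47%.

-6.47%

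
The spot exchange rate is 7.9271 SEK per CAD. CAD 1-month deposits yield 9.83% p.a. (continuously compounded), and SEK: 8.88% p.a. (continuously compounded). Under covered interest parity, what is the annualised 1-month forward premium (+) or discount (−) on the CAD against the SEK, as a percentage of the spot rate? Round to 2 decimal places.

T = 1/12 years.
No-arbitrage forward: 7.9271 × 1.0074274 / 1.0082253 = 7.9208266 SEK/CAD.
Annualised premium = (F − S)/S × (1/T) = (7.9208266 − 7.9271)/7.9271 ÷ (1/12) = -0.95%.

-0.95%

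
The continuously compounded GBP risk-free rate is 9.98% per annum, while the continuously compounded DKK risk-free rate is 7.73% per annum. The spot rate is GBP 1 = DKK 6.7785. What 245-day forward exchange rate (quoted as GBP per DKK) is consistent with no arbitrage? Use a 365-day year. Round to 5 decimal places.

T = 245/365 years.
DKK accumulates by e^(0.0773×245/365) = 1.053256.
GBP growth factor: e^(0.0998×245/365) = 1.0692838.
CIP: F = S · (grow DKK)/(grow GBP) = 6.7785 × 1.053256/1.0692838 = 6.676895 DKK per GBP.
Quoted the other way: 1/6.676895 = 0.14977 GBP per DKK.

0.14977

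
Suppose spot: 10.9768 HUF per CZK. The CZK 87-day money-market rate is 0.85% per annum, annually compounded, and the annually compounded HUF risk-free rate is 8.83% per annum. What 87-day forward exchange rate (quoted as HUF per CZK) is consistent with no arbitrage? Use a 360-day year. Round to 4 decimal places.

11.1807

T = 87/360 years.
Growth of 1 HUF over T: (1 + 0.0883)^(87/360) = 1.02065959.
Growth of 1 CZK over T: (1 + 0.0085)^(87/360) = 1.00204758.
Forward (HUF per CZK) = 10.9768 × 1.02065959 / 1.00204758 = 11.180683.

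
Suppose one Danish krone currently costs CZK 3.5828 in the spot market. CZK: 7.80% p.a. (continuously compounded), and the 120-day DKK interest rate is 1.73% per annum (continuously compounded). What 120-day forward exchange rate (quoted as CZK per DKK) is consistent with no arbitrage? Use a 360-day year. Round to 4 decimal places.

3.6560

T = 120/360 years.
CZK accumulates by e^(0.0780×120/360) = 1.0263409.
Growth of 1 DKK over T: e^(0.0173×120/360) = 1.0057833.
Forward (CZK per DKK) = 3.5828 × 1.0263409 / 1.0057833 = 3.656030.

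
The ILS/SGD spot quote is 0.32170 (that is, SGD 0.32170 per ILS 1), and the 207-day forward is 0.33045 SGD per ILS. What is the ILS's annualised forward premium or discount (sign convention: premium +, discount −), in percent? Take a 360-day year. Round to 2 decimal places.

+4.73%

T = 207/360 years.
ILS trades forward at +2.71993% vs spot over the period.
×(1/T) gives 4.73% p.a.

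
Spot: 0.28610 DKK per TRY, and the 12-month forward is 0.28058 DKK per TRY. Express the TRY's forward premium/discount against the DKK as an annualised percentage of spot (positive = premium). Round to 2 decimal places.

T = 1 year.
(F − S)/S = (0.28058 − 0.2861)/0.2861 = -0.0192940.
Per annum: -0.0192940 / 1 = -0.019294 = -1.93%.

-1.93%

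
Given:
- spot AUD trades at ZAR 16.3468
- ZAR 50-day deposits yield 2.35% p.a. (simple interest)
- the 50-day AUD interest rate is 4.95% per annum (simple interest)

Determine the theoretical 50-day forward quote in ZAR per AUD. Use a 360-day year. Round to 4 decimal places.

T = 50/360 years.
Growth of 1 ZAR over T: 1 + 0.0235×50/360 = 1.00326389.
AUD growth factor: 1 + 0.0495×50/360 = 1.006875.
So F = 16.3468 × 1.00326389 / 1.006875 = 16.288173 (ZAR/AUD).

16.2882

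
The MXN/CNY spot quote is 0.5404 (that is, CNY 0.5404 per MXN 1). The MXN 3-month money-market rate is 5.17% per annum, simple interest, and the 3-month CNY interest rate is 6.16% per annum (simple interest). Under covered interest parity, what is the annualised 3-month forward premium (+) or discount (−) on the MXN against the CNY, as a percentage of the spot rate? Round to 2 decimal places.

+0.98%

T = 3/12 years.
CIP forward (CNY per MXN) = 0.5404 × 1.015400/1.012925 = 0.5417204.
Annualised premium = (F − S)/S × (1/T) = (0.5417204 − 0.5404)/0.5404 ÷ (3/12) = 0.98%.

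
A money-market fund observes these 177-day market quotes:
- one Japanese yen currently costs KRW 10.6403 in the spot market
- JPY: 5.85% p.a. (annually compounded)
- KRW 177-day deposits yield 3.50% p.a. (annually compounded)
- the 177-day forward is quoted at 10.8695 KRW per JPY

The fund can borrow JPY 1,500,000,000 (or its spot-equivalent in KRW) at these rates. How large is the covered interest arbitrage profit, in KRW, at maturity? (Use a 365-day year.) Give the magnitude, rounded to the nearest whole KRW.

KRW 531,066,398

T = 177/365 years.
Keep in JPY, deliver into the forward: 1,500,000,000·1.027953281095·10.8695 = KRW 16,760,007,283.29.
Swap to KRW now, deposit: 1,500,000,000·10.6403·1.016822262879 = KRW 16,228,940,885.57.
The quoted forward overvalues JPY, so borrow KRW, buy JPY at spot, deposit the JPY at 5.85%, and sell the proceeds forward at 10.8695.
Profit = 16,760,007,283.29 − 16,228,940,885.57 = KRW 531,066,398.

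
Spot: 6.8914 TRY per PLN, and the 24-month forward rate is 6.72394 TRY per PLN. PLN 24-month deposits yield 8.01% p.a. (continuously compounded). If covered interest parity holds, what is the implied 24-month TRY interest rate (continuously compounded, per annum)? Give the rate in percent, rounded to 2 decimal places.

6.78%

T = 2 years.
By CIP, F/S equals the TRY-to-PLN growth ratio: 6.72394/6.8914 = 0.9757001.
PLN growth factor: e^(0.0801×2) = 1.1737456.
So the TRY growth factor = 1.1452237.
Take logs: ln 1.1452237 / 2 = 0.067800, so 6.78%.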